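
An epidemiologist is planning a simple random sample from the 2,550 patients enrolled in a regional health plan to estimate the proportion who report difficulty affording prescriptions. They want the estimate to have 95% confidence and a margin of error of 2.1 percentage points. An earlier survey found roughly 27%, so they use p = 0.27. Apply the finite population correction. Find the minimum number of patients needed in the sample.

For 95% confidence, z = 1.960.
Unadjusted: n₀ = 1.960² × 0.27 × 0.73 / 0.021² ≈ 1716.96, so n₀ = 1717.
Finite population correction with N = 2,550: n = n₀ / (1 + (n₀−1)/N) = 1717 / (1 + 1716/2550) = 1717 / 1.6729 ≈ 1026.34.
Rounding up, n = 1027.

1027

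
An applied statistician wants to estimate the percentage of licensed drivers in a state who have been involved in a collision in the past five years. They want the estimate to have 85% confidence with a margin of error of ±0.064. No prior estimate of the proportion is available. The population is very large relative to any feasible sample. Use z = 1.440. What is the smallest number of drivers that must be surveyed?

With no prior estimate, use p = 0.5, giving p(1−p) = 0.25.
n = z²·p(1−p)/E² = 1.440² × 0.2500 / 0.064² = 2.0736 × 0.2500 / 0.004096 ≈ 126.56.
Rounding up gives n = 127.

127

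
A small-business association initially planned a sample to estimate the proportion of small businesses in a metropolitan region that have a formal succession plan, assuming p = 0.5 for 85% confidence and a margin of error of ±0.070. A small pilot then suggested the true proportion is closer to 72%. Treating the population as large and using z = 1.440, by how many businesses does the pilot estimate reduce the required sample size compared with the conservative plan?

20

Conservative (p = 0.5): n = 1.440² × 0.25 / 0.070² ≈ 105.80 → 106.
Using p = 0.72: p(1−p) = 0.2016, so n = 1.440² × 0.2016 / 0.070² ≈ 85.31 → 86.
Reduction: 106 − 86 = 20.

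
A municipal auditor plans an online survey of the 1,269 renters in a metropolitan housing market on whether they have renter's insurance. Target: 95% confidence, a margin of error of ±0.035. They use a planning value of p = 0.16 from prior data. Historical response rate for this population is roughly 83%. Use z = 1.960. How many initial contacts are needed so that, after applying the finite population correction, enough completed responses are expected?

382

Completed interviews needed (unadjusted): n₀ = 1.960² × 0.1344 / 0.035² ≈ 421.48 → 422.
FPC for N = 1,269: n = 422 / (1 + 421/1269) = 422 / 1.3318 ≈ 316.87 → 317.
At an 83% response rate, contacts needed = 317 / 0.83 ≈ 381.93 → 382.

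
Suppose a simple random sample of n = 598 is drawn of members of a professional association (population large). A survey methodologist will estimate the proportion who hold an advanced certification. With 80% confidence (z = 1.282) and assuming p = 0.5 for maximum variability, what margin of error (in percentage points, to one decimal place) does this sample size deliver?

SE(p̂) = √[p(1−p)/n] = √[0.2500/598] = 0.02045.
E = z × SE = 1.282 × 0.02045 = 0.02621, or 2.6 percentage points.

2.6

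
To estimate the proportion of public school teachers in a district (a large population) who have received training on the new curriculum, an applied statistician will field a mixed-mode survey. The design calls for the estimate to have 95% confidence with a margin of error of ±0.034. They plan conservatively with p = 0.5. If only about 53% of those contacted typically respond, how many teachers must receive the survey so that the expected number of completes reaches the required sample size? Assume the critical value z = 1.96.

1568

Completed interviews needed: n₀ = 1.96² × 0.2500 / 0.034² ≈ 830.80 → 831.
At a 53% response rate, contacts needed = 831 / 0.53 ≈ 1567.92 → 1568.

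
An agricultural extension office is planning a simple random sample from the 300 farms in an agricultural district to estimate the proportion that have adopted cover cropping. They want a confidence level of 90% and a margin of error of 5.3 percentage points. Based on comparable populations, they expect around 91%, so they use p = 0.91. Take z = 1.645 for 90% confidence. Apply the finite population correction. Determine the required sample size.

Unadjusted: n₀ = 1.645² × 0.91 × 0.09 / 0.053² ≈ 78.90, so n₀ = 79.
Finite population correction with N = 300: n = n₀ / (1 + (n₀−1)/N) = 79 / (1 + 78/300) = 79 / 1.2600 ≈ 62.70.
Rounding up, n = 63.

63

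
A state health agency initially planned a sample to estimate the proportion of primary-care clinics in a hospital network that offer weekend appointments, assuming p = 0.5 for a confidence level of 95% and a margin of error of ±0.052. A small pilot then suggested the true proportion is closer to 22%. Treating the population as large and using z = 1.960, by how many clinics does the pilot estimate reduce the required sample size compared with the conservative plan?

112

Conservative (p = 0.5): n = 1.960² × 0.25 / 0.052² ≈ 355.18 → 356.
Using p = 0.22: p(1−p) = 0.1716, so n = 1.960² × 0.1716 / 0.052² ≈ 243.79 → 244.
Reduction: 356 − 244 = 112.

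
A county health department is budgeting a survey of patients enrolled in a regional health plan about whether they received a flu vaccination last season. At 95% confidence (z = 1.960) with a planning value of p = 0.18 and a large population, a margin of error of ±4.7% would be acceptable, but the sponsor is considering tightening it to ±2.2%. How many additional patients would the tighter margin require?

At ±4.7%: n = 1.960² × 0.1476 / 0.047² ≈ 256.69 → 257.
At ±2.2%: n = 1.960² × 0.1476 / 0.022² ≈ 1171.53 → 1172.
Additional respondents: 1172 − 257 = 915.

915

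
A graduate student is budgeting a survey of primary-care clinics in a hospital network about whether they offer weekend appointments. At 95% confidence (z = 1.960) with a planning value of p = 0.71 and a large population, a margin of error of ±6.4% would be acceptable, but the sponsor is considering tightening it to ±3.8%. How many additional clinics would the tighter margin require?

At ±6.4%: n = 1.960² × 0.2059 / 0.064² ≈ 193.11 → 194.
At ±3.8%: n = 1.960² × 0.2059 / 0.038² ≈ 547.77 → 548.
Additional respondents: 548 − 194 = 354.

354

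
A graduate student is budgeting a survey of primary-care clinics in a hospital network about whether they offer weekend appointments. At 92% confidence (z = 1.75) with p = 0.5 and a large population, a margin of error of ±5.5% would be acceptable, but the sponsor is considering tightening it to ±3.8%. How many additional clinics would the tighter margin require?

277

At ±5.5%: n = 1.75² × 0.2500 / 0.055² ≈ 253.10 → 254.
At ±3.8%: n = 1.75² × 0.2500 / 0.038² ≈ 530.21 → 531.
Additional respondents: 531 − 254 = 277.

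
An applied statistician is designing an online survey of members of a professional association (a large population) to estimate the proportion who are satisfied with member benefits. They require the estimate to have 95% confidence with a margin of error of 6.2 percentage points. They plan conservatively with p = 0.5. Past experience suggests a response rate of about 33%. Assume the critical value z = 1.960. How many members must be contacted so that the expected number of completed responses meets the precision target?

758

Completed interviews needed: n₀ = 1.960² × 0.2500 / 0.062² ≈ 249.84 → 250.
At a 33% response rate, contacts needed = 250 / 0.33 ≈ 757.58 → 758.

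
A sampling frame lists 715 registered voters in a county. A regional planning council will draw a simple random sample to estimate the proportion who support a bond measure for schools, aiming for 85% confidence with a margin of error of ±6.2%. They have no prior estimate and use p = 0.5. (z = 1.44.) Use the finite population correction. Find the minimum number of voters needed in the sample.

Unadjusted: n₀ = 1.44² × 0.50 × 0.50 / 0.062² ≈ 134.86, so n₀ = 135.
Finite population correction with N = 715: n = n₀ / (1 + (n₀−1)/N) = 135 / (1 + 134/715) = 135 / 1.1874 ≈ 113.69.
Rounding up, n = 114.

114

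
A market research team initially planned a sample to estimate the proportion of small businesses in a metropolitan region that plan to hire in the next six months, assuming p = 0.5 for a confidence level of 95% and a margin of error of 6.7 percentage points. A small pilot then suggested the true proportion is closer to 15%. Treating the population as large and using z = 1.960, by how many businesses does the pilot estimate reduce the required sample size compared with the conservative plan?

104

Conservative (p = 0.5): n = 1.960² × 0.25 / 0.067² ≈ 213.95 → 214.
Using p = 0.15: p(1−p) = 0.1275, so n = 1.960² × 0.1275 / 0.067² ≈ 109.11 → 110.
Reduction: 214 − 110 = 104.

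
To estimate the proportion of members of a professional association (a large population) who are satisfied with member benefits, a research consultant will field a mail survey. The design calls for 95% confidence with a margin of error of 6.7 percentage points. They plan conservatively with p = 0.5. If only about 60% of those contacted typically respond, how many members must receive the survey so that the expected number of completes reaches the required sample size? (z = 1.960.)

357

Completed interviews needed: n₀ = 1.960² × 0.2500 / 0.067² ≈ 213.95 → 214.
At a 60% response rate, contacts needed = 214 / 0.60 ≈ 356.67 → 357.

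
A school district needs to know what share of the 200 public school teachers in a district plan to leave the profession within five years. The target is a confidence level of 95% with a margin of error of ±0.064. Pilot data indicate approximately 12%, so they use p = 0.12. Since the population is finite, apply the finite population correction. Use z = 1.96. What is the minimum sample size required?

67

Unadjusted: n₀ = 1.96² × 0.12 × 0.88 / 0.064² ≈ 99.04, so n₀ = 100.
Finite population correction with N = 200: n = n₀ / (1 + (n₀−1)/N) = 100 / (1 + 99/200) = 100 / 1.4950 ≈ 66.89.
Rounding up, n = 67.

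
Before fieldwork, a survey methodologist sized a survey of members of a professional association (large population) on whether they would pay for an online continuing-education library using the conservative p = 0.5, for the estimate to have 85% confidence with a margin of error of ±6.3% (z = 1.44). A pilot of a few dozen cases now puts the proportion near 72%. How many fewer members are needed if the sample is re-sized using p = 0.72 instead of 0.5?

Conservative (p = 0.5): n = 1.44² × 0.25 / 0.063² ≈ 130.61 → 131.
Using p = 0.72: p(1−p) = 0.2016, so n = 1.44² × 0.2016 / 0.063² ≈ 105.33 → 106.
Reduction: 131 − 106 = 25.

25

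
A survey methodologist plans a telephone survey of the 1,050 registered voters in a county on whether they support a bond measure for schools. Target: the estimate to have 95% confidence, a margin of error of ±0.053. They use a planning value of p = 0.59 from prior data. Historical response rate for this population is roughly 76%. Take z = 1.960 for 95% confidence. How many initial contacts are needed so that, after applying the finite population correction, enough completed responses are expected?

332

Completed interviews needed (unadjusted): n₀ = 1.960² × 0.2419 / 0.053² ≈ 330.82 → 331.
FPC for N = 1,050: n = 331 / (1 + 330/1050) = 331 / 1.3143 ≈ 251.85 → 252.
At a 76% response rate, contacts needed = 252 / 0.76 ≈ 331.58 → 332.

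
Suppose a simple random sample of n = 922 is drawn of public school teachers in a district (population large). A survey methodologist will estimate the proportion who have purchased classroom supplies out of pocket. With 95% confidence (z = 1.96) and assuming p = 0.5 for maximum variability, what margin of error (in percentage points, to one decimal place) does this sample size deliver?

SE(p̂) = √[p(1−p)/n] = √[0.2500/922] = 0.01647.
E = z × SE = 1.96 × 0.01647 = 0.03227, or 3.2 percentage points.

3.2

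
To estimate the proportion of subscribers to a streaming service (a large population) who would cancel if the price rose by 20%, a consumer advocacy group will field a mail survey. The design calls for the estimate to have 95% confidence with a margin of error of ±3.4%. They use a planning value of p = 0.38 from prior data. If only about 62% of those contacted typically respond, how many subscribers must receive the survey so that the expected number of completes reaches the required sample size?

1263

For 95% confidence, z = 1.96.
Completed interviews needed: n₀ = 1.96² × 0.2356 / 0.034² ≈ 782.94 → 783.
At a 62% response rate, contacts needed = 783 / 0.62 ≈ 1262.90 → 1263.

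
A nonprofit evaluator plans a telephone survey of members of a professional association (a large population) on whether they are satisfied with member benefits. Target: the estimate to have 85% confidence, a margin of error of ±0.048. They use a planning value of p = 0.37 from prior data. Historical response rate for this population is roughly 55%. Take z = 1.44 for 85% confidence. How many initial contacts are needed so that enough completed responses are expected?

382

Completed interviews needed: n₀ = 1.44² × 0.2331 / 0.048² ≈ 209.79 → 210.
At a 55% response rate, contacts needed = 210 / 0.55 ≈ 381.82 → 382.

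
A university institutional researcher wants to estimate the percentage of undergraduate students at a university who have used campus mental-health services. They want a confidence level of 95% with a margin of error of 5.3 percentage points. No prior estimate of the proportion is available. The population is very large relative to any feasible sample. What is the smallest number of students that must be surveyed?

For 95% confidence, z = 1.96.
With no prior estimate, use p = 0.5, giving p(1−p) = 0.25.
n = z²·p(1−p)/E² = 1.96² × 0.2500 / 0.053² = 3.8416 × 0.2500 / 0.002809 ≈ 341.90.
Rounding up gives n = 342.

342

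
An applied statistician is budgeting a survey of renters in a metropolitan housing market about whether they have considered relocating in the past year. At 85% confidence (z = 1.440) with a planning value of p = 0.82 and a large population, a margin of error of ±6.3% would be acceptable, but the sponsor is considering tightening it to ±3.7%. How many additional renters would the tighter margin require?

146

At ±6.3%: n = 1.440² × 0.1476 / 0.063² ≈ 77.11 → 78.
At ±3.7%: n = 1.440² × 0.1476 / 0.037² ≈ 223.57 → 224.
Additional respondents: 224 − 78 = 146.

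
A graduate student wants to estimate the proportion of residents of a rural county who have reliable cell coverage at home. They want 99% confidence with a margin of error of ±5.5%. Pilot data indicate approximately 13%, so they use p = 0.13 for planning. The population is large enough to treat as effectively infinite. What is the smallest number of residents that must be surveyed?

For 99% confidence, z = 2.576.
With p = 0.13, p(1−p) = 0.1131.
n = z²·p(1−p)/E² = 2.576² × 0.1131 / 0.055² = 6.6358 × 0.1131 / 0.003025 ≈ 248.10.
Rounding up gives n = 249.

249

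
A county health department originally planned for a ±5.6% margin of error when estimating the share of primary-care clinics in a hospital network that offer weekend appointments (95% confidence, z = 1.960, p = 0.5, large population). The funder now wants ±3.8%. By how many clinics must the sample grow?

359

At ±5.6%: n = 1.960² × 0.2500 / 0.056² ≈ 306.25 → 307.
At ±3.8%: n = 1.960² × 0.2500 / 0.038² ≈ 665.10 → 666.
Additional respondents: 666 − 307 = 359.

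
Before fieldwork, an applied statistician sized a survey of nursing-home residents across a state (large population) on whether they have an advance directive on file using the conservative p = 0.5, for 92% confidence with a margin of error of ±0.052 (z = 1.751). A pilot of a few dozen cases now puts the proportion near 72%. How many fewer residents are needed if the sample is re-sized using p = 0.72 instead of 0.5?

Conservative (p = 0.5): n = 1.751² × 0.25 / 0.052² ≈ 283.47 → 284.
Using p = 0.72: p(1−p) = 0.2016, so n = 1.751² × 0.2016 / 0.052² ≈ 228.59 → 229.
Reduction: 284 − 229 = 55.

55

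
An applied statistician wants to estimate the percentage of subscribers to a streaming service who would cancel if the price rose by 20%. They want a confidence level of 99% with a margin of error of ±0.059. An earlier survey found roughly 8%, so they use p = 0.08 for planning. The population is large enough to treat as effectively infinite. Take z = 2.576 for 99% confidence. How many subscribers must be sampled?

With p = 0.08, p(1−p) = 0.0736.
n = z²·p(1−p)/E² = 2.576² × 0.0736 / 0.059² = 6.6358 × 0.0736 / 0.003481 ≈ 140.30.
Rounding up gives n = 141.

141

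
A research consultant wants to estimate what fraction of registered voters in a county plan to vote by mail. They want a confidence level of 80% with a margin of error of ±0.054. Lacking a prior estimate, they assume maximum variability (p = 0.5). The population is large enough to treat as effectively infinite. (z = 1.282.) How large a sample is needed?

With p = 0.5, p(1−p) = 0.25.
n = z²·p(1−p)/E² = 1.282² × 0.2500 / 0.054² = 1.6435 × 0.2500 / 0.002916 ≈ 140.91.
Rounding up gives n = 141.

141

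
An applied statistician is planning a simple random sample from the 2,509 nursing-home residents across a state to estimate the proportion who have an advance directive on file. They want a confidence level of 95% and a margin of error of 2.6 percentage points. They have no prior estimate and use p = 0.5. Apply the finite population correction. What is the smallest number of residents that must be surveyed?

908

For 95% confidence, z = 1.960.
Unadjusted: n₀ = 1.960² × 0.50 × 0.50 / 0.026² ≈ 1420.71, so n₀ = 1421.
Finite population correction with N = 2,509: n = n₀ / (1 + (n₀−1)/N) = 1421 / (1 + 1420/2509) = 1421 / 1.5660 ≈ 907.43.
Rounding up, n = 908.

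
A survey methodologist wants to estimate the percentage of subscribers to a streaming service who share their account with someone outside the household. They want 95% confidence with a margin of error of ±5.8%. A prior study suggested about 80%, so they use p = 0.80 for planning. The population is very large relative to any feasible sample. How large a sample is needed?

183

For 95% confidence, z = 1.960.
With p = 0.80, p(1−p) = 0.1600.
n = z²·p(1−p)/E² = 1.960² × 0.1600 / 0.058² = 3.8416 × 0.1600 / 0.003364 ≈ 182.72.
Rounding up gives n = 183.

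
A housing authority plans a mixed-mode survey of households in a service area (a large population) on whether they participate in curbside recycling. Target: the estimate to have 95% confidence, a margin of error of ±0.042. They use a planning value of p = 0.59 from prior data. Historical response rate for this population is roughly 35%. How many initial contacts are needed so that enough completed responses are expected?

1506

For 95% confidence, z = 1.960.
Completed interviews needed: n₀ = 1.960² × 0.2419 / 0.042² ≈ 526.80 → 527.
At a 35% response rate, contacts needed = 527 / 0.35 ≈ 1505.71 → 1506.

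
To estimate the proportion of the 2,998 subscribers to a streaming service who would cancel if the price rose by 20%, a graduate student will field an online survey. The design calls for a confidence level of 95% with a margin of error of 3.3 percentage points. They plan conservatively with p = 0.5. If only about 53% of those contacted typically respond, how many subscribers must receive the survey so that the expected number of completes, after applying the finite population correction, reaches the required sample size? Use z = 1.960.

1287

Completed interviews needed (unadjusted): n₀ = 1.960² × 0.2500 / 0.033² ≈ 881.91 → 882.
FPC for N = 2,998: n = 882 / (1 + 881/2998) = 882 / 1.2939 ≈ 681.68 → 682.
At a 53% response rate, contacts needed = 682 / 0.53 ≈ 1286.79 → 1287.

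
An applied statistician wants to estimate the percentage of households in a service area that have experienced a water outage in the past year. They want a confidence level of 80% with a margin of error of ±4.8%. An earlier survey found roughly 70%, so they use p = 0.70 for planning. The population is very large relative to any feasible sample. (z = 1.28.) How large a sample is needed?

150

With p = 0.70, p(1−p) = 0.2100.
n = z²·p(1−p)/E² = 1.28² × 0.2100 / 0.048² = 1.6384 × 0.2100 / 0.002304 ≈ 149.33.
Rounding up gives n = 150.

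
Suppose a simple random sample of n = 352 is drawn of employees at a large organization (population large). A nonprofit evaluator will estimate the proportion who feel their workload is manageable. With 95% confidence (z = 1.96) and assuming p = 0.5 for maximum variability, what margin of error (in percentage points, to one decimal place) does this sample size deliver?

5.2

SE(p̂) = √[p(1−p)/n] = √[0.2500/352] = 0.02665.
E = z × SE = 1.96 × 0.02665 = 0.05223, or 5.2 percentage points.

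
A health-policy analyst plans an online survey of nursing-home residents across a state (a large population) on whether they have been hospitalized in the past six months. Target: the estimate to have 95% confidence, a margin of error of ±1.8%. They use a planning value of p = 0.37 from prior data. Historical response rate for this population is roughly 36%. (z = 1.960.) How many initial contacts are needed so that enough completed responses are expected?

7678

Completed interviews needed: n₀ = 1.960² × 0.2331 / 0.018² ≈ 2763.82 → 2764.
At a 36% response rate, contacts needed = 2764 / 0.36 ≈ 7677.78 → 7678.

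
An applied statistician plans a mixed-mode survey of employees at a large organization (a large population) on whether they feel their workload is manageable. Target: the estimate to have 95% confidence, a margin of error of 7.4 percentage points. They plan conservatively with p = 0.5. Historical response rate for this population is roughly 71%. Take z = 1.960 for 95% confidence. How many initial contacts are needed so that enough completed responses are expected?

Completed interviews needed: n₀ = 1.960² × 0.2500 / 0.074² ≈ 175.38 → 176.
At a 71% response rate, contacts needed = 176 / 0.71 ≈ 247.89 → 248.

248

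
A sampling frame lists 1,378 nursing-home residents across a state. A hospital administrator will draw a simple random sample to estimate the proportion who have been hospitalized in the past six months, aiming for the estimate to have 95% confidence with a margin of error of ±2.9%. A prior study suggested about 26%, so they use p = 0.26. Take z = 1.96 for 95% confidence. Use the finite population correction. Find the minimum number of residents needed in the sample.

Unadjusted: n₀ = 1.96² × 0.26 × 0.74 / 0.029² ≈ 878.86, so n₀ = 879.
Finite population correction with N = 1,378: n = n₀ / (1 + (n₀−1)/N) = 879 / (1 + 878/1378) = 879 / 1.6372 ≈ 536.91.
Rounding up, n = 537.

537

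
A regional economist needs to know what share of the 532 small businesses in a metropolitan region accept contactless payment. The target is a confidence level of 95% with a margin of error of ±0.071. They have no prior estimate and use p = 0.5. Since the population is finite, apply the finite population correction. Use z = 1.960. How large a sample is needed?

Unadjusted: n₀ = 1.960² × 0.50 × 0.50 / 0.071² ≈ 190.52, so n₀ = 191.
Finite population correction with N = 532: n = n₀ / (1 + (n₀−1)/N) = 191 / (1 + 190/532) = 191 / 1.3571 ≈ 140.74.
Rounding up, n = 141.

141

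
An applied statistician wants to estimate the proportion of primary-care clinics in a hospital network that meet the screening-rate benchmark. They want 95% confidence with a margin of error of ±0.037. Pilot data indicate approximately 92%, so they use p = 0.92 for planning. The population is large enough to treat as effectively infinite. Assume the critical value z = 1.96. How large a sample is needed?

207

With p = 0.92, p(1−p) = 0.0736.
n = z²·p(1−p)/E² = 1.96² × 0.0736 / 0.037² = 3.8416 × 0.0736 / 0.001369 ≈ 206.53.
Rounding up gives n = 207.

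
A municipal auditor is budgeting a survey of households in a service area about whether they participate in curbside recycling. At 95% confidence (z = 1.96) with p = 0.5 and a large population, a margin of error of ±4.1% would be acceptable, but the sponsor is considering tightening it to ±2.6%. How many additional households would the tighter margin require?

849

At ±4.1%: n = 1.96² × 0.2500 / 0.041² ≈ 571.33 → 572.
At ±2.6%: n = 1.96² × 0.2500 / 0.026² ≈ 1420.71 → 1421.
Additional respondents: 1421 − 572 = 849.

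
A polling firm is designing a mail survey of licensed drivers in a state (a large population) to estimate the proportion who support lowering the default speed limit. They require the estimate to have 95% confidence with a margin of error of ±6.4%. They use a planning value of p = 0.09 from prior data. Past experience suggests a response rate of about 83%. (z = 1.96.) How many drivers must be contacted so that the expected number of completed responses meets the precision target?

93

Completed interviews needed: n₀ = 1.96² × 0.0819 / 0.064² ≈ 76.81 → 77.
At an 83% response rate, contacts needed = 77 / 0.83 ≈ 92.77 → 93.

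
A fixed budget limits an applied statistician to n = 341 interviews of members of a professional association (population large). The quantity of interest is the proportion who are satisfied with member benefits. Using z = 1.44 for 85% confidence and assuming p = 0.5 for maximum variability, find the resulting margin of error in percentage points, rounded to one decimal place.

3.9

SE(p̂) = √[p(1−p)/n] = √[0.2500/341] = 0.02708.
E = z × SE = 1.44 × 0.02708 = 0.03899, or 3.9 percentage points.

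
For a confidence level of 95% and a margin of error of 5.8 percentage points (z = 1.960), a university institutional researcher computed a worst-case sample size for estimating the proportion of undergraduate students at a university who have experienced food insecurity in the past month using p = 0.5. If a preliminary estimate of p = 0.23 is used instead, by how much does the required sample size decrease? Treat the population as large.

83

Conservative (p = 0.5): n = 1.960² × 0.25 / 0.058² ≈ 285.49 → 286.
Using p = 0.23: p(1−p) = 0.1771, so n = 1.960² × 0.1771 / 0.058² ≈ 202.24 → 203.
Reduction: 286 − 203 = 83.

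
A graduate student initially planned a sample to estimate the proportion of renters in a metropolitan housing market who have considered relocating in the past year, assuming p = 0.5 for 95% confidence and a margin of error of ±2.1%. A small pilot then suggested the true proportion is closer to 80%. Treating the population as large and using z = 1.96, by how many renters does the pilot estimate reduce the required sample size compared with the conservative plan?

Conservative (p = 0.5): n = 1.96² × 0.25 / 0.021² ≈ 2177.78 → 2178.
Using p = 0.80: p(1−p) = 0.1600, so n = 1.96² × 0.1600 / 0.021² ≈ 1393.78 → 1394.
Reduction: 2178 − 1394 = 784.

784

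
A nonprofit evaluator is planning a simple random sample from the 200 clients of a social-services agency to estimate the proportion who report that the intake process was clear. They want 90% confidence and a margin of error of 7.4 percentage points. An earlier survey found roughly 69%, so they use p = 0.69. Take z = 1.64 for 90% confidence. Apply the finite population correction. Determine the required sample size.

Unadjusted: n₀ = 1.64² × 0.69 × 0.31 / 0.074² ≈ 105.06, so n₀ = 106.
Finite population correction with N = 200: n = n₀ / (1 + (n₀−1)/N) = 106 / (1 + 105/200) = 106 / 1.5250 ≈ 69.51.
Rounding up, n = 70.

70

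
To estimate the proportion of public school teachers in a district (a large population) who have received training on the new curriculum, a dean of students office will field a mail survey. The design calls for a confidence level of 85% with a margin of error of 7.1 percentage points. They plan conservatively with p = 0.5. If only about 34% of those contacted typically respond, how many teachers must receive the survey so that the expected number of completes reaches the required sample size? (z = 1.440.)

Completed interviews needed: n₀ = 1.440² × 0.2500 / 0.071² ≈ 102.84 → 103.
At a 34% response rate, contacts needed = 103 / 0.34 ≈ 302.94 → 303.

303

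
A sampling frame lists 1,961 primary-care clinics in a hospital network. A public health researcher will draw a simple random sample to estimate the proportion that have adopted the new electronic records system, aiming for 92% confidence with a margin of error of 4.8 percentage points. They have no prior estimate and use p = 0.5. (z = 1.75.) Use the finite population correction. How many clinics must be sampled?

285

Unadjusted: n₀ = 1.75² × 0.50 × 0.50 / 0.048² ≈ 332.30, so n₀ = 333.
Finite population correction with N = 1,961: n = n₀ / (1 + (n₀−1)/N) = 333 / (1 + 332/1961) = 333 / 1.1693 ≈ 284.79.
Rounding up, n = 285.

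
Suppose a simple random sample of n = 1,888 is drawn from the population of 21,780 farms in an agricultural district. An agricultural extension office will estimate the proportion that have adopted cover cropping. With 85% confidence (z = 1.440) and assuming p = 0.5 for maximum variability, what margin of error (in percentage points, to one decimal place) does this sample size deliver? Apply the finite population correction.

Finite-population factor: (N−n)/(N−1) = (21780−1888)/(21780−1) = 0.9134.
SE(p̂) = √[p(1−p)/n · (N−n)/(N−1)] = √[0.2500/1888 × 0.9134] = 0.01100.
E = z × SE = 1.440 × 0.01100 = 0.01584 ≈ 1.6 percentage points.

1.6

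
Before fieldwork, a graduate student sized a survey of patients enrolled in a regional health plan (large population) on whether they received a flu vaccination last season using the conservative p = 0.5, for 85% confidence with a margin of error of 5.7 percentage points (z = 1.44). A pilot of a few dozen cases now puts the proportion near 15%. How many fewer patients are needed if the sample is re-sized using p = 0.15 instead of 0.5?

Conservative (p = 0.5): n = 1.44² × 0.25 / 0.057² ≈ 159.56 → 160.
Using p = 0.15: p(1−p) = 0.1275, so n = 1.44² × 0.1275 / 0.057² ≈ 81.37 → 82.
Reduction: 160 − 82 = 78.

78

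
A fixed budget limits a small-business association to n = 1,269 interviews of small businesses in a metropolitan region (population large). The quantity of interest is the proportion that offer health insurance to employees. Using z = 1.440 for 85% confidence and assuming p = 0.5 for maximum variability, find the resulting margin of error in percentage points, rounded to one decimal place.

SE(p̂) = √[p(1−p)/n] = √[0.2500/1269] = 0.01404.
E = z × SE = 1.440 × 0.01404 = 0.02021, or 2.0 percentage points.

2.0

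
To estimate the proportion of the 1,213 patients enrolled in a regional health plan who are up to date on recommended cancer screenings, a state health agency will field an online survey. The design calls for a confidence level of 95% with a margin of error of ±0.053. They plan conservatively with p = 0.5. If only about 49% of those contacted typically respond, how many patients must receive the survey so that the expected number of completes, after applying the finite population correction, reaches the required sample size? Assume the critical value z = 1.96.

545

Completed interviews needed (unadjusted): n₀ = 1.96² × 0.2500 / 0.053² ≈ 341.90 → 342.
FPC for N = 1,213: n = 342 / (1 + 341/1213) = 342 / 1.2811 ≈ 266.95 → 267.
At a 49% response rate, contacts needed = 267 / 0.49 ≈ 544.90 → 545.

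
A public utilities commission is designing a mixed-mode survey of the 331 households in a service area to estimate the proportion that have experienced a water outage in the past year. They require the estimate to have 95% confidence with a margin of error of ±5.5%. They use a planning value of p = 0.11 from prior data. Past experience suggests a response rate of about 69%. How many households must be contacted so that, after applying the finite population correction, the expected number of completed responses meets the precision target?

132

For 95% confidence, z = 1.960.
Completed interviews needed (unadjusted): n₀ = 1.960² × 0.0979 / 0.055² ≈ 124.33 → 125.
FPC for N = 331: n = 125 / (1 + 124/331) = 125 / 1.3746 ≈ 90.93 → 91.
At a 69% response rate, contacts needed = 91 / 0.69 ≈ 131.88 → 132.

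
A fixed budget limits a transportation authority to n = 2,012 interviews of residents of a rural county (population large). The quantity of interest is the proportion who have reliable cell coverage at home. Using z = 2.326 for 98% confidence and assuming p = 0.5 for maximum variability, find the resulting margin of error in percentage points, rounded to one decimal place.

SE(p̂) = √[p(1−p)/n] = √[0.2500/2012] = 0.01115.
E = z × SE = 2.326 × 0.01115 = 0.02593, or 2.6 percentage points.

2.6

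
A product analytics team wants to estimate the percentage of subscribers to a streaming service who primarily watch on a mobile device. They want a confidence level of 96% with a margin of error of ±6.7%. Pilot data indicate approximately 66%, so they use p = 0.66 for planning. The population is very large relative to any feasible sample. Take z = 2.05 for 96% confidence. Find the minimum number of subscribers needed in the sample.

211

With p = 0.66, p(1−p) = 0.2244.
n = z²·p(1−p)/E² = 2.05² × 0.2244 / 0.067² = 4.2025 × 0.2244 / 0.004489 ≈ 210.08.
Rounding up gives n = 211.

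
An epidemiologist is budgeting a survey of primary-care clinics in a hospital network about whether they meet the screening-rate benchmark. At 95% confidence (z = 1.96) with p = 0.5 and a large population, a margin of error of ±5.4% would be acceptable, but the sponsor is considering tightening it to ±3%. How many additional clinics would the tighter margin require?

738

At ±5.4%: n = 1.96² × 0.2500 / 0.054² ≈ 329.36 → 330.
At ±3%: n = 1.96² × 0.2500 / 0.030² ≈ 1067.11 → 1068.
Additional respondents: 1068 − 330 = 738.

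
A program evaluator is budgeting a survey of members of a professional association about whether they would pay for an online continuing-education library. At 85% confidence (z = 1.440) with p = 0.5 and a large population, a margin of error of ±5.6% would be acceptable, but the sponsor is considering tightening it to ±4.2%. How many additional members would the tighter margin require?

128

At ±5.6%: n = 1.440² × 0.2500 / 0.056² ≈ 165.31 → 166.
At ±4.2%: n = 1.440² × 0.2500 / 0.042² ≈ 293.88 → 294.
Additional respondents: 294 − 166 = 128.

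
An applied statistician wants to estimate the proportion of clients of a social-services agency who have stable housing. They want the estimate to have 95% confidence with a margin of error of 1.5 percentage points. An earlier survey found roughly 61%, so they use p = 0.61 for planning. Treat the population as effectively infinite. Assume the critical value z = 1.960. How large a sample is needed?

4062

With p = 0.61, p(1−p) = 0.2379.
n = z²·p(1−p)/E² = 1.960² × 0.2379 / 0.015² = 3.8416 × 0.2379 / 0.000225 ≈ 4061.85.
Rounding up gives n = 4062.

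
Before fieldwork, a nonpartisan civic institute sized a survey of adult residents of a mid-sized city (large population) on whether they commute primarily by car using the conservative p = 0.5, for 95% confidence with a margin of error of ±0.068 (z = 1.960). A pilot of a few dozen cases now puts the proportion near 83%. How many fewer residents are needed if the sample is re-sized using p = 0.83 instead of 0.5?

90

Conservative (p = 0.5): n = 1.960² × 0.25 / 0.068² ≈ 207.70 → 208.
Using p = 0.83: p(1−p) = 0.1411, so n = 1.960² × 0.1411 / 0.068² ≈ 117.23 → 118.
Reduction: 208 − 118 = 90.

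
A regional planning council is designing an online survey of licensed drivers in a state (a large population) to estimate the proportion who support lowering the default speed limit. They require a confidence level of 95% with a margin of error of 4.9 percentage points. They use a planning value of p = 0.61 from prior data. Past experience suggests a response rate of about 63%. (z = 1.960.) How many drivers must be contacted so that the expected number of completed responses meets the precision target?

605

Completed interviews needed: n₀ = 1.960² × 0.2379 / 0.049² ≈ 380.64 → 381.
At a 63% response rate, contacts needed = 381 / 0.63 ≈ 604.76 → 605.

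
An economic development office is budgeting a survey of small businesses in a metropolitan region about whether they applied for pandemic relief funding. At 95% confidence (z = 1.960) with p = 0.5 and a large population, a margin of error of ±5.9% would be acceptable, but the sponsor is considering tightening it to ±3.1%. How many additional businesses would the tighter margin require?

724

At ±5.9%: n = 1.960² × 0.2500 / 0.059² ≈ 275.90 → 276.
At ±3.1%: n = 1.960² × 0.2500 / 0.031² ≈ 999.38 → 1000.
Additional respondents: 1000 − 276 = 724.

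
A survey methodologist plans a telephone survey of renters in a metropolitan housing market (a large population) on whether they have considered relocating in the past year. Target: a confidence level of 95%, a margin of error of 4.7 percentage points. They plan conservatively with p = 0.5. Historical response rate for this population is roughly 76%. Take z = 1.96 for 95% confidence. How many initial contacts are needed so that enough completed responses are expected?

573

Completed interviews needed: n₀ = 1.96² × 0.2500 / 0.047² ≈ 434.77 → 435.
At a 76% response rate, contacts needed = 435 / 0.76 ≈ 572.37 → 573.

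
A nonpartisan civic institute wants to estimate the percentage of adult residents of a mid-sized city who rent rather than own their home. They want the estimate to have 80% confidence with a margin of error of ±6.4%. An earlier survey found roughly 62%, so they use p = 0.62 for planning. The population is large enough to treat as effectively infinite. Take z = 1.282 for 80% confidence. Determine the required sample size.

95

With p = 0.62, p(1−p) = 0.2356.
n = z²·p(1−p)/E² = 1.282² × 0.2356 / 0.064² = 1.6435 × 0.2356 / 0.004096 ≈ 94.53.
Rounding up gives n = 95.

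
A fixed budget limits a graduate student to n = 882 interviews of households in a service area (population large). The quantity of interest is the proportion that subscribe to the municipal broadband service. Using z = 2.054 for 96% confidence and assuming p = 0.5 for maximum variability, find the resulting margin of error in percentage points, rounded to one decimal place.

3.5

SE(p̂) = √[p(1−p)/n] = √[0.2500/882] = 0.01684.
E = z × SE = 2.054 × 0.01684 = 0.03458, or 3.5 percentage points.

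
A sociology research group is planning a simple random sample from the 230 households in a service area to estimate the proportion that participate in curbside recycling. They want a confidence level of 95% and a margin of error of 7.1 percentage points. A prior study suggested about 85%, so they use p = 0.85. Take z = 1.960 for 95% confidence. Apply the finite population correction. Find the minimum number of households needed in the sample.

69

Unadjusted: n₀ = 1.960² × 0.85 × 0.15 / 0.071² ≈ 97.16, so n₀ = 98.
Finite population correction with N = 230: n = n₀ / (1 + (n₀−1)/N) = 98 / (1 + 97/230) = 98 / 1.4217 ≈ 68.93.
Rounding up, n = 69.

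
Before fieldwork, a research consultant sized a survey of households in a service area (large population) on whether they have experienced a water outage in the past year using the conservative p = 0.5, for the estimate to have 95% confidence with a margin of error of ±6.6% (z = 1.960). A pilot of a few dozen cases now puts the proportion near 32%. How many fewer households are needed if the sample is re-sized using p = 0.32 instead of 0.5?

29

Conservative (p = 0.5): n = 1.960² × 0.25 / 0.066² ≈ 220.48 → 221.
Using p = 0.32: p(1−p) = 0.2176, so n = 1.960² × 0.2176 / 0.066² ≈ 191.90 → 192.
Reduction: 221 − 192 = 29.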